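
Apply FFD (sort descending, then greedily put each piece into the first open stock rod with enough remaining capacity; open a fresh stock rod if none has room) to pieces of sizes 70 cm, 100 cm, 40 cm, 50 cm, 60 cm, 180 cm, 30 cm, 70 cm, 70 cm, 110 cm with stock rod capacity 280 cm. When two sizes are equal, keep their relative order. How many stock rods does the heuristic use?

Sorted descending: 180, 110, 100, 70, 70, 70, 60, 50, 40, 30.
  180 → stock rod 1 (new)  [load 180/280]
  110 → stock rod 2 (new)  [load 110/280]
  100 → stock rod 1  [load 280/280]
  70 → stock rod 2  [load 180/280]
  70 → stock rod 2  [load 250/280]
  70 → stock rod 3 (new)  [load 70/280]
  60 → stock rod 3  [load 130/280]
  50 → stock rod 3  [load 180/280]
  40 → stock rod 3  [load 220/280]
  30 → stock rod 2  [load 280/280]
3 stock rods opened.

3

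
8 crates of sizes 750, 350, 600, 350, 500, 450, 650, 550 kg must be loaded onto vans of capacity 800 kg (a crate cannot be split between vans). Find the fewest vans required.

7

Total = 750 + 650 + 600 + 550 + 500 + 450 + 350 + 350 = 4200 kg.
Lower bound: ⌈4200/800⌉ = 6 vans.
A packing using 7 vans:
  van 1: 750 = 750
  van 2: 650 = 650
  van 3: 600 = 600
  van 4: 550 = 550
  van 5: 500 = 500
  van 6: 450 + 350 = 800
  van 7: 350 = 350
No arrangement into 6 vans stays within capacity, so 7 is optimal.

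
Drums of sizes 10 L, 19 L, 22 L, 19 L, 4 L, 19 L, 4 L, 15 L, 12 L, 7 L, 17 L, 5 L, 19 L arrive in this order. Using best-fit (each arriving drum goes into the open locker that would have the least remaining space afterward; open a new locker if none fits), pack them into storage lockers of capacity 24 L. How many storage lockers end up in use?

8

  10 → locker 1 (new)  [load 10/24]
  19 → locker 2 (new)  [load 19/24]
  22 → locker 3 (new)  [load 22/24]
  19 → locker 4 (new)  [load 19/24]
  4 → locker 2  [load 23/24]
  19 → locker 5 (new)  [load 19/24]
  4 → locker 4  [load 23/24]
  15 → locker 6 (new)  [load 15/24]
  12 → locker 1  [load 22/24]
  7 → locker 6  [load 22/24]
  17 → locker 7 (new)  [load 17/24]
  5 → locker 5  [load 24/24]
  19 → locker 8 (new)  [load 19/24]
8 storage lockers opened.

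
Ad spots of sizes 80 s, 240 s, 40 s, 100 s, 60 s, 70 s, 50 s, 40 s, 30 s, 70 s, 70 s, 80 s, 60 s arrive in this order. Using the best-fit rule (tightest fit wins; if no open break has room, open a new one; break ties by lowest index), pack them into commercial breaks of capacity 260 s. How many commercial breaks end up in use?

  80 → break 1 (new)  [load 80/260]
  240 → break 2 (new)  [load 240/260]
  40 → break 1  [load 120/260]
  100 → break 1  [load 220/260]
  60 → break 3 (new)  [load 60/260]
  70 → break 3  [load 130/260]
  50 → break 3  [load 180/260]
  40 → break 1  [load 260/260]
  30 → break 3  [load 210/260]
  70 → break 4 (new)  [load 70/260]
  70 → break 4  [load 140/260]
  80 → break 4  [load 220/260]
  60 → break 5 (new)  [load 60/260]
5 commercial breaks opened.

5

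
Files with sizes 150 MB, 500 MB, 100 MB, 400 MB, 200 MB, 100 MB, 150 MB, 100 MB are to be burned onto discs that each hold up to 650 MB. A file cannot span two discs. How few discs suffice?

3

Total = 500 + 400 + 200 + 150 + 150 + 100 + 100 + 100 = 1700 MB.
Lower bound: ⌈1700/650⌉ = 3 discs.
A packing using 3 discs:
  disc 1: 500 + 150 = 650
  disc 2: 400 + 200 = 600
  disc 3: 150 + 100 + 100 + 100 = 450
This matches the lower bound, so 3 is optimal.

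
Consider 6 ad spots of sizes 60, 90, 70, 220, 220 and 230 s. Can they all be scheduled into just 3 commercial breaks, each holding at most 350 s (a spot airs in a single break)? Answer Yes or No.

A valid assignment using 3 commercial breaks:
  break 1: 230 + 90 = 320
  break 2: 220 + 70 + 60 = 350
  break 3: 220 = 220
Every load is within 350 s, so 3 commercial breaks suffice.

Yes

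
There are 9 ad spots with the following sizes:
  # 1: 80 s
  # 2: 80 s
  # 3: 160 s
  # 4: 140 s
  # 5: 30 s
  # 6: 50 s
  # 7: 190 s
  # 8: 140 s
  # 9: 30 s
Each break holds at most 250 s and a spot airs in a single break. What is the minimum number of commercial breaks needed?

4

Total = 190 + 160 + 140 + 140 + 80 + 80 + 50 + 30 + 30 = 900 s.
Lower bound: ⌈900/250⌉ = 4 commercial breaks.
A packing using 4 commercial breaks:
  break 1: 190 + 50 = 240
  break 2: 160 + 80 = 240
  break 3: 140 + 80 + 30 = 250
  break 4: 140 + 30 = 170
This matches the lower bound, so 4 is optimal.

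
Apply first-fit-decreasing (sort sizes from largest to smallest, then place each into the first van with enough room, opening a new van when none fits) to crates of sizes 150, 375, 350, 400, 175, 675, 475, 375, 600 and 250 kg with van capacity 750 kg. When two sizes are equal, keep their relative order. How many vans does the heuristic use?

Sorted descending: 675, 600, 475, 400, 375, 375, 350, 250, 175, 150.
  675 → van 1 (new)  [load 675/750]
  600 → van 2 (new)  [load 600/750]
  475 → van 3 (new)  [load 475/750]
  400 → van 4 (new)  [load 400/750]
  375 → van 5 (new)  [load 375/750]
  375 → van 5  [load 750/750]
  350 → van 4  [load 750/750]
  250 → van 3  [load 725/750]
  175 → van 6 (new)  [load 175/750]
  150 → van 2  [load 750/750]
6 vans opened.

6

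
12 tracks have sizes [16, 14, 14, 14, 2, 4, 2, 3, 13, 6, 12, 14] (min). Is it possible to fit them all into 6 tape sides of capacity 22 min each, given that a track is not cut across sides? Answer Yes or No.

No

Total = 114 min; ⌈114/22⌉ = 6.
7 tracks each exceed half the capacity and cannot share a side, forcing at least 7 tape sides.
At least 7 tape sides are required, but only 6 are allowed.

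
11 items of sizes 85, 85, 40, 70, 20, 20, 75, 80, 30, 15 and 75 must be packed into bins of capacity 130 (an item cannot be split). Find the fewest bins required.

Total = 85 + 85 + 80 + 75 + 75 + 70 + 40 + 30 + 20 + 20 + 15 = 595.
Lower bound: ⌈595/130⌉ = 5 bins.
Also, 6 items each exceed 65, and no two of those can share a bin, so at least 6 bins are needed.
A packing using 6 bins:
  bin 1: 85 + 40 = 125
  bin 2: 85 + 30 + 15 = 130
  bin 3: 80 + 20 + 20 = 120
  bin 4: 75 = 75
  bin 5: 75 = 75
  bin 6: 70 = 70
This matches the lower bound, so 6 is optimal.

6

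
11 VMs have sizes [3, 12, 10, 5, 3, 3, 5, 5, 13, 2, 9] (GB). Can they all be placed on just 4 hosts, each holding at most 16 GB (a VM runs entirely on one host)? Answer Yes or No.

No

Total = 70 GB; ⌈70/16⌉ = 5.
At least 5 hosts are required, but only 4 are allowed.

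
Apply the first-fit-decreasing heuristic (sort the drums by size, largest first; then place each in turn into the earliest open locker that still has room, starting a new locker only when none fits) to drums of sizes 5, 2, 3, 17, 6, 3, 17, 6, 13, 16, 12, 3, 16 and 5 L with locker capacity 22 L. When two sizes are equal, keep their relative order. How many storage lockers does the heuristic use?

6

Sorted descending: 17, 17, 16, 16, 13, 12, 6, 6, 5, 5, 3, 3, 3, 2.
  17 → locker 1 (new)  [load 17/22]
  17 → locker 2 (new)  [load 17/22]
  16 → locker 3 (new)  [load 16/22]
  16 → locker 4 (new)  [load 16/22]
  13 → locker 5 (new)  [load 13/22]
  12 → locker 6 (new)  [load 12/22]
  6 → locker 3  [load 22/22]
  6 → locker 4  [load 22/22]
  5 → locker 1  [load 22/22]
  5 → locker 2  [load 22/22]
  3 → locker 5  [load 16/22]
  3 → locker 5  [load 19/22]
  3 → locker 5  [load 22/22]
  2 → locker 6  [load 14/22]
6 storage lockers opened.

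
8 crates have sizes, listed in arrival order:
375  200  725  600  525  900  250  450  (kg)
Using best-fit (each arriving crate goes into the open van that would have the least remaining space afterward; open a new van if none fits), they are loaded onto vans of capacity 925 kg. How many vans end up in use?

  375 → van 1 (new)  [load 375/925]
  200 → van 1  [load 575/925]
  725 → van 2 (new)  [load 725/925]
  600 → van 3 (new)  [load 600/925]
  525 → van 4 (new)  [load 525/925]
  900 → van 5 (new)  [load 900/925]
  250 → van 3  [load 850/925]
  450 → van 6 (new)  [load 450/925]
6 vans opened.

6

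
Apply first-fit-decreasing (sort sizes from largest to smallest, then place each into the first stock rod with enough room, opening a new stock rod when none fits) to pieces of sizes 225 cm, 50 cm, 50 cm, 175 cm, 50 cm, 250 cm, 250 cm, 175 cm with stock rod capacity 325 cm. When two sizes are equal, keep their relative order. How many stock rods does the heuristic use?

5

Sorted descending: 250, 250, 225, 175, 175, 50, 50, 50.
  250 → stock rod 1 (new)  [load 250/325]
  250 → stock rod 2 (new)  [load 250/325]
  225 → stock rod 3 (new)  [load 225/325]
  175 → stock rod 4 (new)  [load 175/325]
  175 → stock rod 5 (new)  [load 175/325]
  50 → stock rod 1  [load 300/325]
  50 → stock rod 2  [load 300/325]
  50 → stock rod 3  [load 275/325]
5 stock rods opened.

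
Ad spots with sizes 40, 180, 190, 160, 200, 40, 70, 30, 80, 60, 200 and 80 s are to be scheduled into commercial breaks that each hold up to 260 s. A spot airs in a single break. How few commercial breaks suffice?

6

Total = 200 + 200 + 190 + 180 + 160 + 80 + 80 + 70 + 60 + 40 + 40 + 30 = 1330 s.
Lower bound: ⌈1330/260⌉ = 6 commercial breaks.
A packing using 6 commercial breaks:
  break 1: 200 + 60 = 260
  break 2: 200 + 40 = 240
  break 3: 190 + 70 = 260
  break 4: 180 + 80 = 260
  break 5: 160 + 80 = 240
  break 6: 40 + 30 = 70
This matches the lower bound, so 6 is optimal.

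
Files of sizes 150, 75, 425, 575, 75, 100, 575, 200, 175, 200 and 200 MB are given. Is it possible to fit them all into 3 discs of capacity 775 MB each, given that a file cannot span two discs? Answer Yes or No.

No

Total = 2750 MB; ⌈2750/775⌉ = 4.
At least 4 discs are required, but only 3 are allowed.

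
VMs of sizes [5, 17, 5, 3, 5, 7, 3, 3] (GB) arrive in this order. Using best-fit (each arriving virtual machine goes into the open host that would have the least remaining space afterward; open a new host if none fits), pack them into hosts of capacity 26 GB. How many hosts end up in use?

  5 → host 1 (new)  [load 5/26]
  17 → host 1  [load 22/26]
  5 → host 2 (new)  [load 5/26]
  3 → host 1  [load 25/26]
  5 → host 2  [load 10/26]
  7 → host 2  [load 17/26]
  3 → host 2  [load 20/26]
  3 → host 2  [load 23/26]
2 hosts opened.

2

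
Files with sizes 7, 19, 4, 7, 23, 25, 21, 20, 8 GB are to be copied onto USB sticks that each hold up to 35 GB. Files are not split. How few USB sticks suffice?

Total = 25 + 23 + 21 + 20 + 19 + 8 + 7 + 7 + 4 = 134 GB.
Lower bound: ⌈134/35⌉ = 4 USB sticks.
Also, 5 files each exceed 35/2 GB, and no two of those can share a USB stick, so at least 5 USB sticks are needed.
A packing using 5 USB sticks:
  USB stick 1: 25 + 8 = 33
  USB stick 2: 23 + 7 + 4 = 34
  USB stick 3: 21 + 7 = 28
  USB stick 4: 20 = 20
  USB stick 5: 19 = 19
This matches the lower bound, so 5 is optimal.

5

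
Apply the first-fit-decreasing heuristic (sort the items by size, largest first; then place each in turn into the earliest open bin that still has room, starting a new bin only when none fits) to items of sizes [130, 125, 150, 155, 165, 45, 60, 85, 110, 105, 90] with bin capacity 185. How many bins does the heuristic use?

8

Sorted descending: 165, 155, 150, 130, 125, 110, 105, 90, 85, 60, 45.
  165 → bin 1 (new)  [load 165/185]
  155 → bin 2 (new)  [load 155/185]
  150 → bin 3 (new)  [load 150/185]
  130 → bin 4 (new)  [load 130/185]
  125 → bin 5 (new)  [load 125/185]
  110 → bin 6 (new)  [load 110/185]
  105 → bin 7 (new)  [load 105/185]
  90 → bin 8 (new)  [load 90/185]
  85 → bin 8  [load 175/185]
  60 → bin 5  [load 185/185]
  45 → bin 4  [load 175/185]
8 bins opened.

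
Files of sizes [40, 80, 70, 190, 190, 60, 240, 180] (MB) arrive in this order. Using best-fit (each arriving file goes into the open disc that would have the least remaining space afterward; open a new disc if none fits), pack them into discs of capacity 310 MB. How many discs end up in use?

  40 → disc 1 (new)  [load 40/310]
  80 → disc 1  [load 120/310]
  70 → disc 1  [load 190/310]
  190 → disc 2 (new)  [load 190/310]
  190 → disc 3 (new)  [load 190/310]
  60 → disc 1  [load 250/310]
  240 → disc 4 (new)  [load 240/310]
  180 → disc 5 (new)  [load 180/310]
5 discs opened.

5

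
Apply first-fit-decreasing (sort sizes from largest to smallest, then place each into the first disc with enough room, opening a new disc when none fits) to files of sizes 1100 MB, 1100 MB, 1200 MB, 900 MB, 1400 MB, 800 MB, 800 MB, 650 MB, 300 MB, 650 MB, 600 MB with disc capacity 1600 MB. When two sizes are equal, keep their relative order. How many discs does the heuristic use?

7

Sorted descending: 1400, 1200, 1100, 1100, 900, 800, 800, 650, 650, 600, 300.
  1400 → disc 1 (new)  [load 1400/1600]
  1200 → disc 2 (new)  [load 1200/1600]
  1100 → disc 3 (new)  [load 1100/1600]
  1100 → disc 4 (new)  [load 1100/1600]
  900 → disc 5 (new)  [load 900/1600]
  800 → disc 6 (new)  [load 800/1600]
  800 → disc 6  [load 1600/1600]
  650 → disc 5  [load 1550/1600]
  650 → disc 7 (new)  [load 650/1600]
  600 → disc 7  [load 1250/1600]
  300 → disc 2  [load 1500/1600]
7 discs opened.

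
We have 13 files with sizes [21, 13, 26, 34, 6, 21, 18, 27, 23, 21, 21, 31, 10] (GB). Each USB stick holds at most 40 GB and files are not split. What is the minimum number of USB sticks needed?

9

Total = 34 + 31 + 27 + 26 + 23 + 21 + 21 + 21 + 21 + 18 + 13 + 10 + 6 = 272 GB.
Lower bound: ⌈272/40⌉ = 7 USB sticks.
Also, 9 files each exceed 20 GB, and no two of those can share a USB stick, so at least 9 USB sticks are needed.
A packing using 9 USB sticks:
  USB stick 1: 34 + 6 = 40
  USB stick 2: 31 = 31
  USB stick 3: 27 + 13 = 40
  USB stick 4: 26 + 10 = 36
  USB stick 5: 23 = 23
  USB stick 6: 21 + 18 = 39
  USB stick 7: 21 = 21
  USB stick 8: 21 = 21
  USB stick 9: 21 = 21
This matches the lower bound, so 9 is optimal.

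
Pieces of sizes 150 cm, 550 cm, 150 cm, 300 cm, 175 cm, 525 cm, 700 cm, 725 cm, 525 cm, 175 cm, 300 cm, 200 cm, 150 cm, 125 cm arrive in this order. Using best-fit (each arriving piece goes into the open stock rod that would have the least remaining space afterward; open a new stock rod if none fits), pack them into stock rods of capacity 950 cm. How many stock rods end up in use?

  150 → stock rod 1 (new)  [load 150/950]
  550 → stock rod 1  [load 700/950]
  150 → stock rod 1  [load 850/950]
  300 → stock rod 2 (new)  [load 300/950]
  175 → stock rod 2  [load 475/950]
  525 → stock rod 3 (new)  [load 525/950]
  700 → stock rod 4 (new)  [load 700/950]
  725 → stock rod 5 (new)  [load 725/950]
  525 → stock rod 6 (new)  [load 525/950]
  175 → stock rod 5  [load 900/950]
  300 → stock rod 3  [load 825/950]
  200 → stock rod 4  [load 900/950]
  150 → stock rod 6  [load 675/950]
  125 → stock rod 3  [load 950/950]
6 stock rods opened.

6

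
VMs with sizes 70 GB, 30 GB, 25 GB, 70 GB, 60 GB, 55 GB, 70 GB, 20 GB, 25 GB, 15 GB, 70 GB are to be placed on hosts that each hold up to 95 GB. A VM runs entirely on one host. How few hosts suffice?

6

Total = 70 + 70 + 70 + 70 + 60 + 55 + 30 + 25 + 25 + 20 + 15 = 510 GB.
Lower bound: ⌈510/95⌉ = 6 hosts.
A packing using 6 hosts:
  host 1: 70 + 25 = 95
  host 2: 70 + 25 = 95
  host 3: 70 + 20 = 90
  host 4: 70 + 15 = 85
  host 5: 60 + 30 = 90
  host 6: 55 = 55
This matches the lower bound, so 6 is optimal.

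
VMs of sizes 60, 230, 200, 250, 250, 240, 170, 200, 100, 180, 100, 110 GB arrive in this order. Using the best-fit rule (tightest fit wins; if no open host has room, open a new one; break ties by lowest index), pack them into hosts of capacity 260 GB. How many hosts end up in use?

10

  60 → host 1 (new)  [load 60/260]
  230 → host 2 (new)  [load 230/260]
  200 → host 1  [load 260/260]
  250 → host 3 (new)  [load 250/260]
  250 → host 4 (new)  [load 250/260]
  240 → host 5 (new)  [load 240/260]
  170 → host 6 (new)  [load 170/260]
  200 → host 7 (new)  [load 200/260]
  100 → host 8 (new)  [load 100/260]
  180 → host 9 (new)  [load 180/260]
  100 → host 8  [load 200/260]
  110 → host 10 (new)  [load 110/260]
10 hosts opened.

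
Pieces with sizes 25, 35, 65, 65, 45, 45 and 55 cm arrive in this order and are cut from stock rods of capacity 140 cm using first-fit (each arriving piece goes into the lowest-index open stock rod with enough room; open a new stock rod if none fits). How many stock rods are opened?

3

  25 → stock rod 1 (new)  [load 25/140]
  35 → stock rod 1  [load 60/140]
  65 → stock rod 1  [load 125/140]
  65 → stock rod 2 (new)  [load 65/140]
  45 → stock rod 2  [load 110/140]
  45 → stock rod 3 (new)  [load 45/140]
  55 → stock rod 3  [load 100/140]
3 stock rods opened.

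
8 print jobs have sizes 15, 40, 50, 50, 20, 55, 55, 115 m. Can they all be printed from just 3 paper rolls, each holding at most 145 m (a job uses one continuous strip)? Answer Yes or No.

Yes

A valid assignment using 3 paper rolls:
  roll 1: 115 + 20 = 135
  roll 2: 55 + 55 + 15 = 125
  roll 3: 50 + 50 + 40 = 140
Every load is within 145 m, so 3 paper rolls suffice.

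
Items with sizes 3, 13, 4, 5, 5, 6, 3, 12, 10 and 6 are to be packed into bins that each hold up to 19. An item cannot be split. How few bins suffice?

Total = 13 + 12 + 10 + 6 + 6 + 5 + 5 + 4 + 3 + 3 = 67.
Lower bound: ⌈67/19⌉ = 4 bins.
A packing using 4 bins:
  bin 1: 13 + 6 = 19
  bin 2: 12 + 6 = 18
  bin 3: 10 + 5 + 4 = 19
  bin 4: 5 + 3 + 3 = 11
This matches the lower bound, so 4 is optimal.

4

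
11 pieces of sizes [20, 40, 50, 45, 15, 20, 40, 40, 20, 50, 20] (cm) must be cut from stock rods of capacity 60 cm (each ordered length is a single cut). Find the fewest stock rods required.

Total = 50 + 50 + 45 + 40 + 40 + 40 + 20 + 20 + 20 + 20 + 15 = 360 cm.
Lower bound: ⌈360/60⌉ = 6 stock rods.
A packing using 7 stock rods:
  stock rod 1: 50 = 50
  stock rod 2: 50 = 50
  stock rod 3: 45 + 15 = 60
  stock rod 4: 40 + 20 = 60
  stock rod 5: 40 + 20 = 60
  stock rod 6: 40 + 20 = 60
  stock rod 7: 20 = 20
No arrangement into 6 stock rods stays within capacity, so 7 is optimal.

7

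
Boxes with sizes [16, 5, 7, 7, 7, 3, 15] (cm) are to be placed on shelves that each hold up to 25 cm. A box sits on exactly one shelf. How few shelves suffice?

Total = 16 + 15 + 7 + 7 + 7 + 5 + 3 = 60 cm.
Lower bound: ⌈60/25⌉ = 3 shelves.
A packing using 3 shelves:
  shelf 1: 16 + 7 = 23
  shelf 2: 15 + 7 + 3 = 25
  shelf 3: 7 + 5 = 12
This matches the lower bound, so 3 is optimal.

3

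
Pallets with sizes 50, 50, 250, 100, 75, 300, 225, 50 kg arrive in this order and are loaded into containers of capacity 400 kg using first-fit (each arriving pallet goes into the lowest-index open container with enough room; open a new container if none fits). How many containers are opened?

  50 → container 1 (new)  [load 50/400]
  50 → container 1  [load 100/400]
  250 → container 1  [load 350/400]
  100 → container 2 (new)  [load 100/400]
  75 → container 2  [load 175/400]
  300 → container 3 (new)  [load 300/400]
  225 → container 2  [load 400/400]
  50 → container 1  [load 400/400]
3 containers opened.

3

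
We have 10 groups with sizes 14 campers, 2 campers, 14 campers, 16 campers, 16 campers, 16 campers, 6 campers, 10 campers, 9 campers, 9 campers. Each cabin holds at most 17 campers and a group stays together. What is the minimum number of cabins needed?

Total = 16 + 16 + 16 + 14 + 14 + 10 + 9 + 9 + 6 + 2 = 112 campers.
Lower bound: ⌈112/17⌉ = 7 cabins.
Also, 8 groups each exceed 17/2 campers, and no two of those can share a cabin, so at least 8 cabins are needed.
A packing using 8 cabins:
  cabin 1: 16 = 16
  cabin 2: 16 = 16
  cabin 3: 16 = 16
  cabin 4: 14 + 2 = 16
  cabin 5: 14 = 14
  cabin 6: 10 + 6 = 16
  cabin 7: 9 = 9
  cabin 8: 9 = 9
This matches the lower bound, so 8 is optimal.

8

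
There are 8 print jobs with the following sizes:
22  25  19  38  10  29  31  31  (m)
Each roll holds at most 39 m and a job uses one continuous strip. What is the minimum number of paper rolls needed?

7

Total = 38 + 31 + 31 + 29 + 25 + 22 + 19 + 10 = 205 m.
Lower bound: ⌈205/39⌉ = 6 paper rolls.
A packing using 7 paper rolls:
  roll 1: 38 = 38
  roll 2: 31 = 31
  roll 3: 31 = 31
  roll 4: 29 + 10 = 39
  roll 5: 25 = 25
  roll 6: 22 = 22
  roll 7: 19 = 19
No arrangement into 6 paper rolls stays within capacity, so 7 is optimal.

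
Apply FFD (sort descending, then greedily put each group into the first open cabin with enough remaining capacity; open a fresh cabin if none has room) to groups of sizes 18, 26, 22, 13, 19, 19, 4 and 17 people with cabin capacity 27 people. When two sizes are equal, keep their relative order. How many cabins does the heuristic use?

7

Sorted descending: 26, 22, 19, 19, 18, 17, 13, 4.
  26 → cabin 1 (new)  [load 26/27]
  22 → cabin 2 (new)  [load 22/27]
  19 → cabin 3 (new)  [load 19/27]
  19 → cabin 4 (new)  [load 19/27]
  18 → cabin 5 (new)  [load 18/27]
  17 → cabin 6 (new)  [load 17/27]
  13 → cabin 7 (new)  [load 13/27]
  4 → cabin 2  [load 26/27]
7 cabins opened.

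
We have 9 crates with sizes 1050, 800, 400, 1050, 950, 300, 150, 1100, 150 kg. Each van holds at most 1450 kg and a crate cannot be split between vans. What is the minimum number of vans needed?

Total = 1100 + 1050 + 1050 + 950 + 800 + 400 + 300 + 150 + 150 = 5950 kg.
Lower bound: ⌈5950/1450⌉ = 5 vans.
A packing using 5 vans:
  van 1: 1100 + 300 = 1400
  van 2: 1050 + 400 = 1450
  van 3: 1050 + 150 + 150 = 1350
  van 4: 950 = 950
  van 5: 800 = 800
This matches the lower bound, so 5 is optimal.

5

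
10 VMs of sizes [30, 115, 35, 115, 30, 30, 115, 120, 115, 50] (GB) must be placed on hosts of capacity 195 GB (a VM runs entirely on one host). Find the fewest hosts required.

Total = 120 + 115 + 115 + 115 + 115 + 50 + 35 + 30 + 30 + 30 = 755 GB.
Lower bound: ⌈755/195⌉ = 4 hosts.
Also, 5 VMs each exceed 195/2 GB, and no two of those can share a host, so at least 5 hosts are needed.
A packing using 5 hosts:
  host 1: 120 + 50 = 170
  host 2: 115 + 35 + 30 = 180
  host 3: 115 + 30 + 30 = 175
  host 4: 115 = 115
  host 5: 115 = 115
This matches the lower bound, so 5 is optimal.

5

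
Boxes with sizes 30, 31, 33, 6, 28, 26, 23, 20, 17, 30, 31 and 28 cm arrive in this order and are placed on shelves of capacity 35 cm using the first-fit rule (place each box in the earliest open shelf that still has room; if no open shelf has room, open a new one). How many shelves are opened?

  30 → shelf 1 (new)  [load 30/35]
  31 → shelf 2 (new)  [load 31/35]
  33 → shelf 3 (new)  [load 33/35]
  6 → shelf 4 (new)  [load 6/35]
  28 → shelf 4  [load 34/35]
  26 → shelf 5 (new)  [load 26/35]
  23 → shelf 6 (new)  [load 23/35]
  20 → shelf 7 (new)  [load 20/35]
  17 → shelf 8 (new)  [load 17/35]
  30 → shelf 9 (new)  [load 30/35]
  31 → shelf 10 (new)  [load 31/35]
  28 → shelf 11 (new)  [load 28/35]
11 shelves opened.

11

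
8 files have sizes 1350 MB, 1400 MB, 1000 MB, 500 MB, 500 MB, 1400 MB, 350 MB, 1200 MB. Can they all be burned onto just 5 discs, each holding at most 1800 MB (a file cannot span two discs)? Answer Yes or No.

A valid assignment using 5 discs:
  disc 1: 1400 + 350 = 1750
  disc 2: 1400 = 1400
  disc 3: 1350 = 1350
  disc 4: 1200 + 500 = 1700
  disc 5: 1000 + 500 = 1500
Every load is within 1800 MB, so 5 discs suffice.

Yes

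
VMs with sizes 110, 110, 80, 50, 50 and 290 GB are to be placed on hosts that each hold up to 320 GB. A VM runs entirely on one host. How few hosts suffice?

3

Total = 290 + 110 + 110 + 80 + 50 + 50 = 690 GB.
Lower bound: ⌈690/320⌉ = 3 hosts.
A packing using 3 hosts:
  host 1: 290 = 290
  host 2: 110 + 110 + 80 = 300
  host 3: 50 + 50 = 100
This matches the lower bound, so 3 is optimal.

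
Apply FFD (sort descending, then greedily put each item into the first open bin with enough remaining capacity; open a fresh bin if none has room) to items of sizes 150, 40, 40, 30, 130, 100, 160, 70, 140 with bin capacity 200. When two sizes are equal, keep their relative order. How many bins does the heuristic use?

5

Sorted descending: 160, 150, 140, 130, 100, 70, 40, 40, 30.
  160 → bin 1 (new)  [load 160/200]
  150 → bin 2 (new)  [load 150/200]
  140 → bin 3 (new)  [load 140/200]
  130 → bin 4 (new)  [load 130/200]
  100 → bin 5 (new)  [load 100/200]
  70 → bin 4  [load 200/200]
  40 → bin 1  [load 200/200]
  40 → bin 2  [load 190/200]
  30 → bin 3  [load 170/200]
5 bins opened.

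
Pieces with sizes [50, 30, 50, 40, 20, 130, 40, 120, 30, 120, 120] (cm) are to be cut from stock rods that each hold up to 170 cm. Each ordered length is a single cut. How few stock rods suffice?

Total = 130 + 120 + 120 + 120 + 50 + 50 + 40 + 40 + 30 + 30 + 20 = 750 cm.
Lower bound: ⌈750/170⌉ = 5 stock rods.
A packing using 5 stock rods:
  stock rod 1: 130 + 40 = 170
  stock rod 2: 120 + 50 = 170
  stock rod 3: 120 + 50 = 170
  stock rod 4: 120 + 40 = 160
  stock rod 5: 30 + 30 + 20 = 80
This matches the lower bound, so 5 is optimal.

5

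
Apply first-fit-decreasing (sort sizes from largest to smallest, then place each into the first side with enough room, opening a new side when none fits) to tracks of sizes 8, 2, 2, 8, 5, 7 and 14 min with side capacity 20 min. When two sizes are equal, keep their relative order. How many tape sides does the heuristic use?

Sorted descending: 14, 8, 8, 7, 5, 2, 2.
  14 → side 1 (new)  [load 14/20]
  8 → side 2 (new)  [load 8/20]
  8 → side 2  [load 16/20]
  7 → side 3 (new)  [load 7/20]
  5 → side 1  [load 19/20]
  2 → side 2  [load 18/20]
  2 → side 2  [load 20/20]
3 tape sides opened.

3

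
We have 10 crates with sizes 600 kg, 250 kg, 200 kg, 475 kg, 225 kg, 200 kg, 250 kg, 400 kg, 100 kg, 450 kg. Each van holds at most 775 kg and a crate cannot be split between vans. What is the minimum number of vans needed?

5

Total = 600 + 475 + 450 + 400 + 250 + 250 + 225 + 200 + 200 + 100 = 3150 kg.
Lower bound: ⌈3150/775⌉ = 5 vans.
A packing using 5 vans:
  van 1: 600 + 100 = 700
  van 2: 475 + 250 = 725
  van 3: 450 + 250 = 700
  van 4: 400 + 225 = 625
  van 5: 200 + 200 = 400
This matches the lower bound, so 5 is optimal.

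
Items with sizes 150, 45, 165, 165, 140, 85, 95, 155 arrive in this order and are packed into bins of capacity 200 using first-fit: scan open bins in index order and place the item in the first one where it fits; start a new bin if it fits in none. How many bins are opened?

  150 → bin 1 (new)  [load 150/200]
  45 → bin 1  [load 195/200]
  165 → bin 2 (new)  [load 165/200]
  165 → bin 3 (new)  [load 165/200]
  140 → bin 4 (new)  [load 140/200]
  85 → bin 5 (new)  [load 85/200]
  95 → bin 5  [load 180/200]
  155 → bin 6 (new)  [load 155/200]
6 bins opened.

6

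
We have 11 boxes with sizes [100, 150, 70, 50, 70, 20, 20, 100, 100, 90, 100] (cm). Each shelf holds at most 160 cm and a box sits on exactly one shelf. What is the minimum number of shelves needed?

7

Total = 150 + 100 + 100 + 100 + 100 + 90 + 70 + 70 + 50 + 20 + 20 = 870 cm.
Lower bound: ⌈870/160⌉ = 6 shelves.
A packing using 7 shelves:
  shelf 1: 150 = 150
  shelf 2: 100 + 50 = 150
  shelf 3: 100 + 20 + 20 = 140
  shelf 4: 100 = 100
  shelf 5: 100 = 100
  shelf 6: 90 + 70 = 160
  shelf 7: 70 = 70
No arrangement into 6 shelves stays within capacity, so 7 is optimal.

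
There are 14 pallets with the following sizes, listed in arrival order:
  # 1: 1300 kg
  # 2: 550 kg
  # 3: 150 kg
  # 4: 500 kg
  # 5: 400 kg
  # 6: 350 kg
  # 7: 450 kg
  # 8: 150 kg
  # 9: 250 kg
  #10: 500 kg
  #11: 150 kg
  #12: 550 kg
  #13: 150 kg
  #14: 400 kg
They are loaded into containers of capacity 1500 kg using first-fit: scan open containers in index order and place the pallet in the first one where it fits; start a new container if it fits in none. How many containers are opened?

  1300 → container 1 (new)  [load 1300/1500]
  550 → container 2 (new)  [load 550/1500]
  150 → container 1  [load 1450/1500]
  500 → container 2  [load 1050/1500]
  400 → container 2  [load 1450/1500]
  350 → container 3 (new)  [load 350/1500]
  450 → container 3  [load 800/1500]
  150 → container 3  [load 950/1500]
  250 → container 3  [load 1200/1500]
  500 → container 4 (new)  [load 500/1500]
  150 → container 3  [load 1350/1500]
  550 → container 4  [load 1050/1500]
  150 → container 3  [load 1500/1500]
  400 → container 4  [load 1450/1500]
4 containers opened.

4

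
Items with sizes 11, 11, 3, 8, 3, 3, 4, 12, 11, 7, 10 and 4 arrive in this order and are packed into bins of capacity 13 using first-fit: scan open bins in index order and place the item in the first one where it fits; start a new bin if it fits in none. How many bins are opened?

  11 → bin 1 (new)  [load 11/13]
  11 → bin 2 (new)  [load 11/13]
  3 → bin 3 (new)  [load 3/13]
  8 → bin 3  [load 11/13]
  3 → bin 4 (new)  [load 3/13]
  3 → bin 4  [load 6/13]
  4 → bin 4  [load 10/13]
  12 → bin 5 (new)  [load 12/13]
  11 → bin 6 (new)  [load 11/13]
  7 → bin 7 (new)  [load 7/13]
  10 → bin 8 (new)  [load 10/13]
  4 → bin 7  [load 11/13]
8 bins opened.

8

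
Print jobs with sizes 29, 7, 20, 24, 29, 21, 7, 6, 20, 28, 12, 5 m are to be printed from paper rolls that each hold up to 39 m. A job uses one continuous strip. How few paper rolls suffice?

7

Total = 29 + 29 + 28 + 24 + 21 + 20 + 20 + 12 + 7 + 7 + 6 + 5 = 208 m.
Lower bound: ⌈208/39⌉ = 6 paper rolls.
Also, 7 print jobs each exceed 39/2 m, and no two of those can share a roll, so at least 7 paper rolls are needed.
A packing using 7 paper rolls:
  roll 1: 29 + 7 = 36
  roll 2: 29 + 7 = 36
  roll 3: 28 + 6 + 5 = 39
  roll 4: 24 + 12 = 36
  roll 5: 21 = 21
  roll 6: 20 = 20
  roll 7: 20 = 20
This matches the lower bound, so 7 is optimal.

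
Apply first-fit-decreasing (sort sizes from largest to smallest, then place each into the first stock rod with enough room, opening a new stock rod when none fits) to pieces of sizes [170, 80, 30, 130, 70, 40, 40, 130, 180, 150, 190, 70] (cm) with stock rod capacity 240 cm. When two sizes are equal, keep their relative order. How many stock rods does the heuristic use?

Sorted descending: 190, 180, 170, 150, 130, 130, 80, 70, 70, 40, 40, 30.
  190 → stock rod 1 (new)  [load 190/240]
  180 → stock rod 2 (new)  [load 180/240]
  170 → stock rod 3 (new)  [load 170/240]
  150 → stock rod 4 (new)  [load 150/240]
  130 → stock rod 5 (new)  [load 130/240]
  130 → stock rod 6 (new)  [load 130/240]
  80 → stock rod 4  [load 230/240]
  70 → stock rod 3  [load 240/240]
  70 → stock rod 5  [load 200/240]
  40 → stock rod 1  [load 230/240]
  40 → stock rod 2  [load 220/240]
  30 → stock rod 5  [load 230/240]
6 stock rods opened.

6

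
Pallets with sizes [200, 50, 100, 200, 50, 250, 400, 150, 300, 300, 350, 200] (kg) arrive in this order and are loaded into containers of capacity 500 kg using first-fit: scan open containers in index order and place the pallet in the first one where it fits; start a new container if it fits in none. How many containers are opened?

  200 → container 1 (new)  [load 200/500]
  50 → container 1  [load 250/500]
  100 → container 1  [load 350/500]
  200 → container 2 (new)  [load 200/500]
  50 → container 1  [load 400/500]
  250 → container 2  [load 450/500]
  400 → container 3 (new)  [load 400/500]
  150 → container 4 (new)  [load 150/500]
  300 → container 4  [load 450/500]
  300 → container 5 (new)  [load 300/500]
  350 → container 6 (new)  [load 350/500]
  200 → container 5  [load 500/500]
6 containers opened.

6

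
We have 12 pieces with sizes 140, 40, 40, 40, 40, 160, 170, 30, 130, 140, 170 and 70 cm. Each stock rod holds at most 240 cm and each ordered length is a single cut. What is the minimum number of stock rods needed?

Total = 170 + 170 + 160 + 140 + 140 + 130 + 70 + 40 + 40 + 40 + 40 + 30 = 1170 cm.
Lower bound: ⌈1170/240⌉ = 5 stock rods.
Also, 6 pieces each exceed 120 cm, and no two of those can share a stock rod, so at least 6 stock rods are needed.
A packing using 6 stock rods:
  stock rod 1: 170 + 70 = 240
  stock rod 2: 170 + 40 + 30 = 240
  stock rod 3: 160 + 40 + 40 = 240
  stock rod 4: 140 + 40 = 180
  stock rod 5: 140 = 140
  stock rod 6: 130 = 130
This matches the lower bound, so 6 is optimal.

6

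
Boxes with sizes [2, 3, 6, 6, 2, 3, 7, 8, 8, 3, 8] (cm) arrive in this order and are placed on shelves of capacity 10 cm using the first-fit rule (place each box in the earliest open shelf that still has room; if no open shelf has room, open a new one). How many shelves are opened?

7

  2 → shelf 1 (new)  [load 2/10]
  3 → shelf 1  [load 5/10]
  6 → shelf 2 (new)  [load 6/10]
  6 → shelf 3 (new)  [load 6/10]
  2 → shelf 1  [load 7/10]
  3 → shelf 1  [load 10/10]
  7 → shelf 4 (new)  [load 7/10]
  8 → shelf 5 (new)  [load 8/10]
  8 → shelf 6 (new)  [load 8/10]
  3 → shelf 2  [load 9/10]
  8 → shelf 7 (new)  [load 8/10]
7 shelves opened.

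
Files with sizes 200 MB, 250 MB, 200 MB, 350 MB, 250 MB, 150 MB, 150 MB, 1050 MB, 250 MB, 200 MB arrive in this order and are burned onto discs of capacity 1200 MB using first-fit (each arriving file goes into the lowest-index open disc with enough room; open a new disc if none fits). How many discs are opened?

3

  200 → disc 1 (new)  [load 200/1200]
  250 → disc 1  [load 450/1200]
  200 → disc 1  [load 650/1200]
  350 → disc 1  [load 1000/1200]
  250 → disc 2 (new)  [load 250/1200]
  150 → disc 1  [load 1150/1200]
  150 → disc 2  [load 400/1200]
  1050 → disc 3 (new)  [load 1050/1200]
  250 → disc 2  [load 650/1200]
  200 → disc 2  [load 850/1200]
3 discs opened.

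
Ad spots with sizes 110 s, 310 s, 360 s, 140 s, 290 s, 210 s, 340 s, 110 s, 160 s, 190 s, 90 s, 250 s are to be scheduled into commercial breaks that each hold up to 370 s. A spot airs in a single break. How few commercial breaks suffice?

Total = 360 + 340 + 310 + 290 + 250 + 210 + 190 + 160 + 140 + 110 + 110 + 90 = 2560 s.
Lower bound: ⌈2560/370⌉ = 7 commercial breaks.
A packing using 8 commercial breaks:
  break 1: 360 = 360
  break 2: 340 = 340
  break 3: 310 = 310
  break 4: 290 = 290
  break 5: 250 + 110 = 360
  break 6: 210 + 160 = 370
  break 7: 190 + 140 = 330
  break 8: 110 + 90 = 200
No arrangement into 7 commercial breaks stays within capacity, so 8 is optimal.

8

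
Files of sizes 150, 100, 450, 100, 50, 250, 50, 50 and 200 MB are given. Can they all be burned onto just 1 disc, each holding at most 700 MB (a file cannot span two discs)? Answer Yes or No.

No

Total = 1400 MB; ⌈1400/700⌉ = 2.
At least 2 discs are required, but only 1 is allowed.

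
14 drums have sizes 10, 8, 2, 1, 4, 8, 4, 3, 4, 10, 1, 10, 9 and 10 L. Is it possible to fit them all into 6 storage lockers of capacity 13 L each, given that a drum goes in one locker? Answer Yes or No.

Total = 84 L; ⌈84/13⌉ = 7.
At least 7 storage lockers are required, but only 6 are allowed.

No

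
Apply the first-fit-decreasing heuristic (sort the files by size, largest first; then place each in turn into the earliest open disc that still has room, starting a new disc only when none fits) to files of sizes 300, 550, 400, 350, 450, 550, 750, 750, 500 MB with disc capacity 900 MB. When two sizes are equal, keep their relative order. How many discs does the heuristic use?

Sorted descending: 750, 750, 550, 550, 500, 450, 400, 350, 300.
  750 → disc 1 (new)  [load 750/900]
  750 → disc 2 (new)  [load 750/900]
  550 → disc 3 (new)  [load 550/900]
  550 → disc 4 (new)  [load 550/900]
  500 → disc 5 (new)  [load 500/900]
  450 → disc 6 (new)  [load 450/900]
  400 → disc 5  [load 900/900]
  350 → disc 3  [load 900/900]
  300 → disc 4  [load 850/900]
6 discs opened.

6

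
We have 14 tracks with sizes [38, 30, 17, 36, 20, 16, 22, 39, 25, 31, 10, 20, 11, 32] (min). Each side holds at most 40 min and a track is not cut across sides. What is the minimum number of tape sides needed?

Total = 39 + 38 + 36 + 32 + 31 + 30 + 25 + 22 + 20 + 20 + 17 + 16 + 11 + 10 = 347 min.
Lower bound: ⌈347/40⌉ = 9 tape sides.
A packing using 10 tape sides:
  side 1: 39 = 39
  side 2: 38 = 38
  side 3: 36 = 36
  side 4: 32 = 32
  side 5: 31 = 31
  side 6: 30 + 10 = 40
  side 7: 25 + 11 = 36
  side 8: 22 + 17 = 39
  side 9: 20 + 20 = 40
  side 10: 16 = 16
No arrangement into 9 tape sides stays within capacity, so 10 is optimal.

10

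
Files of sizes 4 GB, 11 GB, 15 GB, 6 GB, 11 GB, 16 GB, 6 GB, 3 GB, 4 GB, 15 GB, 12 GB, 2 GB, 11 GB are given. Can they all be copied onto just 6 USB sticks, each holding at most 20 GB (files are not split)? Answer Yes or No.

Total = 116 GB; ⌈116/20⌉ = 6.
7 files each exceed half the capacity and cannot share a USB stick, forcing at least 7 USB sticks.
At least 7 USB sticks are required, but only 6 are allowed.

No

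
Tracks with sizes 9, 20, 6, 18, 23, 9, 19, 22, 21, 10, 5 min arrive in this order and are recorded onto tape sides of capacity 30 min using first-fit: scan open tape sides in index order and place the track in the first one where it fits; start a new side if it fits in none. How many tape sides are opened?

  9 → side 1 (new)  [load 9/30]
  20 → side 1  [load 29/30]
  6 → side 2 (new)  [load 6/30]
  18 → side 2  [load 24/30]
  23 → side 3 (new)  [load 23/30]
  9 → side 4 (new)  [load 9/30]
  19 → side 4  [load 28/30]
  22 → side 5 (new)  [load 22/30]
  21 → side 6 (new)  [load 21/30]
  10 → side 7 (new)  [load 10/30]
  5 → side 2  [load 29/30]
7 tape sides opened.

7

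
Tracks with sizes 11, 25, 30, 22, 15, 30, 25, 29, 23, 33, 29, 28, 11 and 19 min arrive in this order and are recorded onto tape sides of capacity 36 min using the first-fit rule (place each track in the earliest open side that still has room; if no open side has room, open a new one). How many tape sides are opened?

11

  11 → side 1 (new)  [load 11/36]
  25 → side 1  [load 36/36]
  30 → side 2 (new)  [load 30/36]
  22 → side 3 (new)  [load 22/36]
  15 → side 4 (new)  [load 15/36]
  30 → side 5 (new)  [load 30/36]
  25 → side 6 (new)  [load 25/36]
  29 → side 7 (new)  [load 29/36]
  23 → side 8 (new)  [load 23/36]
  33 → side 9 (new)  [load 33/36]
  29 → side 10 (new)  [load 29/36]
  28 → side 11 (new)  [load 28/36]
  11 → side 3  [load 33/36]
  19 → side 4  [load 34/36]
11 tape sides opened.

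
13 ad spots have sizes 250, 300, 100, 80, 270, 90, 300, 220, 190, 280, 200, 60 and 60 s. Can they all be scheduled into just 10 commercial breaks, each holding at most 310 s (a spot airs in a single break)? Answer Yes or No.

Yes

A valid assignment using 9 commercial breaks:
  break 1: 300 = 300
  break 2: 300 = 300
  break 3: 280 = 280
  break 4: 270 = 270
  break 5: 250 + 60 = 310
  break 6: 220 + 90 = 310
  break 7: 200 + 100 = 300
  break 8: 190 + 80 = 270
  break 9: 60 = 60
That uses only 9 ≤ 10, so 10 commercial breaks are enough.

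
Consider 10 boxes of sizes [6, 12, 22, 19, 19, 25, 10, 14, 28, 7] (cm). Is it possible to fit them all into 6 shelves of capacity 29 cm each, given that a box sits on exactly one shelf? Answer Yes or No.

Yes

A valid assignment using 6 shelves:
  shelf 1: 28 = 28
  shelf 2: 25 = 25
  shelf 3: 22 + 7 = 29
  shelf 4: 19 + 10 = 29
  shelf 5: 19 + 6 = 25
  shelf 6: 14 + 12 = 26
Every load is within 29 cm, so 6 shelves suffice.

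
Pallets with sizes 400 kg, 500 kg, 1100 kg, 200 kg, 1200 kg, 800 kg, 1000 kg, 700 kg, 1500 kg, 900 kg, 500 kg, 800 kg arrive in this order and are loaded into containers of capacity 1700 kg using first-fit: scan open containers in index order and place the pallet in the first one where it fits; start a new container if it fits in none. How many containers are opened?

  400 → container 1 (new)  [load 400/1700]
  500 → container 1  [load 900/1700]
  1100 → container 2 (new)  [load 1100/1700]
  200 → container 1  [load 1100/1700]
  1200 → container 3 (new)  [load 1200/1700]
  800 → container 4 (new)  [load 800/1700]
  1000 → container 5 (new)  [load 1000/1700]
  700 → container 4  [load 1500/1700]
  1500 → container 6 (new)  [load 1500/1700]
  900 → container 7 (new)  [load 900/1700]
  500 → container 1  [load 1600/1700]
  800 → container 7  [load 1700/1700]
7 containers opened.

7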